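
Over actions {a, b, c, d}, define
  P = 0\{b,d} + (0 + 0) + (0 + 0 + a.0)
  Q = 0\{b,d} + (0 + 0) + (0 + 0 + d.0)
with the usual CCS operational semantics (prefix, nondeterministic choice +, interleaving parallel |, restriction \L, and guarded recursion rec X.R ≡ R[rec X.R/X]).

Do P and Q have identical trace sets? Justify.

trace-distinct — witness ⟨a⟩

Reachable graph of P (2 states):
  u0 = 0\{b,d} + (0 + 0) + (0 + 0 + a.0) | =a=> u1
  u1 = 0 | ·
Reachable graph of Q (2 states):
  v0 = 0\{b,d} + (0 + 0) + (0 + 0 + d.0) | =d=> v1
  v1 = 0 | ·
Trace ⟨a⟩ through P, begin at {u0}:
  step 1 (a): {u1}
  — P admits the full trace.
Trace ⟨a⟩ through Q, begin at {v0}:
  step 1 (a): ∅  — Q cannot continue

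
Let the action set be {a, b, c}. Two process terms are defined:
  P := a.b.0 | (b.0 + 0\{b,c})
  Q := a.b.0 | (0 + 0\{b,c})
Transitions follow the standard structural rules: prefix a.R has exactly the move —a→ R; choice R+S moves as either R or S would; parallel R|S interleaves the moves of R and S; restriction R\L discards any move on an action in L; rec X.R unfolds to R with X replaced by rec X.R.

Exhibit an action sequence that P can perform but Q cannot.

b

P's transition system — 6 states:
  u0 = a.b.0 | (b.0 + 0\{b,c}) :: ··a··> u1, ··b··> u2
  u1 = b.0 | (b.0 + 0\{b,c}) :: ··b··> u3, ··b··> u4
  u2 = a.b.0 | 0 :: ··a··> u4
  u3 = 0 | (b.0 + 0\{b,c}) :: ··b··> u5
  u4 = b.0 | 0 :: ··b··> u5
  u5 = 0 | 0 :: deadlocked
Q's transition system — 3 states:
  v0 = a.b.0 | (0 + 0\{b,c}) :: ··a··> v1
  v1 = b.0 | (0 + 0\{b,c}) :: ··b··> v2
  v2 = 0 | (0 + 0\{b,c}) :: deadlocked
Executing b from P (initial set {u0}):
  after b @ step 1: {u2}
  — P admits the full trace.
Executing b from Q (initial set {v0}):
  after b @ step 1: ∅ (Q stuck)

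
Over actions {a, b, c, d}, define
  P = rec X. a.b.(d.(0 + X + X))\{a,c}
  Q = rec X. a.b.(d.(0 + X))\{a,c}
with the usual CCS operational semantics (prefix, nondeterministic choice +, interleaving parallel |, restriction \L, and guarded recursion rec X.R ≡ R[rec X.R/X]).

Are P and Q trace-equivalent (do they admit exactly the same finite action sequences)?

LTS(P): 4 reachable states
  p0 = rec X. a.b.(d.(0 + X + X))\{a,c} → -a-> p1
  p1 = b.(d.(0 + (rec X. a.b.(d.(0 + X + X))\{a,c}) + (rec X. a.b.(d.(0 + X + X))\{a,c})))\{a,c} → -b-> p2
  p2 = (d.(0 + (rec X. a.b.(d.(0 + X + X))\{a,c}) + (rec X. a.b.(d.(0 + X + X))\{a,c})))\{a,c} → -d-> p3
  p3 = (0 + (rec X. a.b.(d.(0 + X + X))\{a,c}) + (rec X. a.b.(d.(0 + X + X))\{a,c}))\{a,c} → ∅
LTS(Q): 4 reachable states
  q0 = rec X. a.b.(d.(0 + X))\{a,c} → -a-> q1
  q1 = b.(d.(0 + (rec X. a.b.(d.(0 + X))\{a,c})))\{a,c} → -b-> q2
  q2 = (d.(0 + (rec X. a.b.(d.(0 + X))\{a,c})))\{a,c} → -d-> q3
  q3 = (0 + (rec X. a.b.(d.(0 + X))\{a,c}))\{a,c} → ∅
Partition-refinement fixed point:
  B0 = {p0, q0}
  B1 = {p1, q1}
  B2 = {p2, q2}
  B3 = {p3, q3}
p0 ∈ B0, q0 ∈ B0 → same block
Bisimilar ⇒ trace-equivalent.

YES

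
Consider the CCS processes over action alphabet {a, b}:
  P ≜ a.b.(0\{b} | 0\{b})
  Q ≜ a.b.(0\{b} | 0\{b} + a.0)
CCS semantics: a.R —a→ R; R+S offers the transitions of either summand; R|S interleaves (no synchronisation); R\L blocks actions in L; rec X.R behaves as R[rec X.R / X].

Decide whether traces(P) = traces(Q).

P's transition system — 3 states:
  m0 = a.b.(0\{b} | 0\{b}) :: --a--▸ m1
  m1 = b.(0\{b} | 0\{b}) :: --b--▸ m2
  m2 = 0\{b} | 0\{b} :: ·
Q's transition system — 4 states:
  n0 = a.b.(0\{b} | 0\{b} + a.0) :: --a--▸ n1
  n1 = b.(0\{b} | 0\{b} + a.0) :: --b--▸ n2
  n2 = 0\{b} | 0\{b} + a.0 :: --a--▸ n3
  n3 = 0 :: ·
Run σ = ⟨aba⟩ on Q: start {n0}
  [1] a ⇒ {n1}
  [2] b ⇒ {n2}
  [3] a ⇒ {n3}
  Q completes σ.
Run σ = ⟨aba⟩ on P: start {m0}
  [1] a ⇒ {m1}
  [2] b ⇒ {m2}
  [3] a ⇒ no successor for P

traces(P) ≠ traces(Q) — witness ⟨aba⟩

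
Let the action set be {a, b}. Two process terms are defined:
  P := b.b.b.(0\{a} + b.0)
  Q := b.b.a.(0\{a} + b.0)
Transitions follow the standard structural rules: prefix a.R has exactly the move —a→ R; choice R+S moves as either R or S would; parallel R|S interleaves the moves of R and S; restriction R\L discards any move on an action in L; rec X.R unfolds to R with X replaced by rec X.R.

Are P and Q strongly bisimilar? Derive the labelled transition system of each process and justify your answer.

Reachable graph of P (5 states):
  m0 = b.b.b.(0\{a} + b.0) :: =b=> m1
  m1 = b.b.(0\{a} + b.0) :: =b=> m2
  m2 = b.(0\{a} + b.0) :: =b=> m3
  m3 = 0\{a} + b.0 :: =b=> m4
  m4 = 0 :: stopped
Reachable graph of Q (5 states):
  n0 = b.b.a.(0\{a} + b.0) :: =b=> n1
  n1 = b.a.(0\{a} + b.0) :: =b=> n2
  n2 = a.(0\{a} + b.0) :: =a=> n3
  n3 = 0\{a} + b.0 :: =b=> n4
  n4 = 0 :: stopped
Coarsest stable partition (strong bisimilarity classes):
  B0 = {m0}
  B1 = {m1}
  B2 = {m2}
  B3 = {m3, n3}
  B4 = {m4, n4}
  B5 = {n0}
  B6 = {n1}
  B7 = {n2}
m0 ∈ B0, n0 ∈ B5 → different blocks

not bisimilar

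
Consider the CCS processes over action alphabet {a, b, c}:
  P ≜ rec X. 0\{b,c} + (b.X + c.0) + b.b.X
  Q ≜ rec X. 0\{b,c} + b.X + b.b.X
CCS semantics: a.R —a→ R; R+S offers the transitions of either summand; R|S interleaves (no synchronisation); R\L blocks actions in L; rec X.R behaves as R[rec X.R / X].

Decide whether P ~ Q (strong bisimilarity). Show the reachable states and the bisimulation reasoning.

not bisimilar

Reachable graph of P (3 states):
  p0 = rec X. 0\{b,c} + (b.X + c.0) + b.b.X ⊢ =b=> p0, =b=> p1, =c=> p2
  p1 = b.(rec X. 0\{b,c} + (b.X + c.0) + b.b.X) ⊢ =b=> p0
  p2 = 0 ⊢ deadlocked
Reachable graph of Q (2 states):
  q0 = rec X. 0\{b,c} + b.X + b.b.X ⊢ =b=> q0, =b=> q1
  q1 = b.(rec X. 0\{b,c} + b.X + b.b.X) ⊢ =b=> q0
Partition-refinement fixed point:
  B0 = {p0}
  B1 = {p1}
  B2 = {p2}
  B3 = {q0, q1}
p0 ∈ B0, q0 ∈ B3 → different blocks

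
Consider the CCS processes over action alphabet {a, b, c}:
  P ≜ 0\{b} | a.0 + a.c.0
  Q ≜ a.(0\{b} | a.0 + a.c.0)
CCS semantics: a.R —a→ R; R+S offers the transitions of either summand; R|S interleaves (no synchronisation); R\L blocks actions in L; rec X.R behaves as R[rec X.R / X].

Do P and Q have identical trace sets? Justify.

traces(P) ≠ traces(Q) — witness ⟨ac⟩

Reachable graph of P (4 states):
  u0 = 0\{b} | a.0 + a.c.0 | =a=> u1, =a=> u2
  u1 = 0\{b} | 0 | (no moves)
  u2 = c.0 | =c=> u3
  u3 = 0 | (no moves)
Reachable graph of Q (5 states):
  v0 = a.(0\{b} | a.0 + a.c.0) | =a=> v1
  v1 = 0\{b} | a.0 + a.c.0 | =a=> v2, =a=> v3
  v2 = 0\{b} | 0 | (no moves)
  v3 = c.0 | =c=> v4
  v4 = 0 | (no moves)
Trace ⟨ac⟩ through P, begin at {u0}:
  after a @ step 1: {u1, u2}
  after c @ step 2: {u3}
  — P admits the full trace.
Trace ⟨ac⟩ through Q, begin at {v0}:
  after a @ step 1: {v1}
  after c @ step 2: no successor for Q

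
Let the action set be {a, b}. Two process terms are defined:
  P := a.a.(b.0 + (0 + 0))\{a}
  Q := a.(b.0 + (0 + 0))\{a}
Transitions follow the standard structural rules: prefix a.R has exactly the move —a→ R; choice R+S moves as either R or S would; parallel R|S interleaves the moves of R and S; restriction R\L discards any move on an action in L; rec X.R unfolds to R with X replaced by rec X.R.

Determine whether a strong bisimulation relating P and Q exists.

NO

LTS(P): 4 reachable states
  p0 = a.a.(b.0 + (0 + 0))\{a} → =a=> p1
  p1 = a.(b.0 + (0 + 0))\{a} → =a=> p2
  p2 = (b.0 + (0 + 0))\{a} → =b=> p3
  p3 = 0\{a} → ∅
LTS(Q): 3 reachable states
  q0 = a.(b.0 + (0 + 0))\{a} → =a=> q1
  q1 = (b.0 + (0 + 0))\{a} → =b=> q2
  q2 = 0\{a} → ∅
Coarsest stable partition (strong bisimilarity classes):
  B0 = {p0}
  B1 = {p1, q0}
  B2 = {p2, q1}
  B3 = {p3, q2}
p0 ∈ B0, q0 ∈ B1 → different blocks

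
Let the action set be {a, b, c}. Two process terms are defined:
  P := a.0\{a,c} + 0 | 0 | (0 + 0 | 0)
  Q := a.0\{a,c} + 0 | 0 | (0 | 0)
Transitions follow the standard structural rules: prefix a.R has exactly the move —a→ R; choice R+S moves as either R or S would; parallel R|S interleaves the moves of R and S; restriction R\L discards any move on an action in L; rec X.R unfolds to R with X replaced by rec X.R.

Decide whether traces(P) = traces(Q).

P's transition system — 2 states:
  p0 = a.0\{a,c} + 0 | 0 | (0 + 0 | 0) has moves --a--▸ p1
  p1 = 0\{a,c} has moves ∅
Q's transition system — 2 states:
  q0 = a.0\{a,c} + 0 | 0 | (0 | 0) has moves --a--▸ q1
  q1 = 0\{a,c} has moves ∅
Partition-refinement fixed point:
  B0 = {p0, q0}
  B1 = {p1, q1}
p0 ∈ B0, q0 ∈ B0 → same block
Bisimilar ⇒ trace-equivalent.

traces(P) = traces(Q)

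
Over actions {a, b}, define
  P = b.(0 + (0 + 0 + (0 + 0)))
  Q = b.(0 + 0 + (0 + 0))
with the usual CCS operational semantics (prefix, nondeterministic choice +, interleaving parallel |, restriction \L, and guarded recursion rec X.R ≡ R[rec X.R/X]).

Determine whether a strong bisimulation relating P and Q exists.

P's transition system — 2 states:
  p0 = b.(0 + (0 + 0 + (0 + 0))) | ··b··> p1
  p1 = 0 + (0 + 0 + (0 + 0)) | (no moves)
Q's transition system — 2 states:
  q0 = b.(0 + 0 + (0 + 0)) | ··b··> q1
  q1 = 0 + 0 + (0 + 0) | (no moves)
Bisimilarity quotient blocks:
  B0 = {p0, q0}
  B1 = {p1, q1}
p0 ∈ B0, q0 ∈ B0 → same block

YES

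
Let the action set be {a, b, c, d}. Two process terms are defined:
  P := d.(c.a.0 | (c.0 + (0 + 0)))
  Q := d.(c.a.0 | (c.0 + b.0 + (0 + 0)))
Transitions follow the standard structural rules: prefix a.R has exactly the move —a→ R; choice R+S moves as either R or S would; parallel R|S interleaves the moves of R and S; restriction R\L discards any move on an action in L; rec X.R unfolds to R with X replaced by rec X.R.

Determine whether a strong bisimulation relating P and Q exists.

NO

P's transition system — 7 states:
  s0 = d.(c.a.0 | (c.0 + (0 + 0))) ⊢ --d--▸ s1
  s1 = c.a.0 | (c.0 + (0 + 0)) ⊢ --c--▸ s2, --c--▸ s3
  s2 = a.0 | (c.0 + (0 + 0)) ⊢ --a--▸ s4, --c--▸ s5
  s3 = c.a.0 | 0 ⊢ --c--▸ s5
  s4 = 0 | (c.0 + (0 + 0)) ⊢ --c--▸ s6
  s5 = a.0 | 0 ⊢ --a--▸ s6
  s6 = 0 | 0 ⊢ stopped
Q's transition system — 7 states:
  t0 = d.(c.a.0 | (c.0 + b.0 + (0 + 0))) ⊢ --d--▸ t1
  t1 = c.a.0 | (c.0 + b.0 + (0 + 0)) ⊢ --b--▸ t2, --c--▸ t2, --c--▸ t3
  t2 = c.a.0 | 0 ⊢ --c--▸ t4
  t3 = a.0 | (c.0 + b.0 + (0 + 0)) ⊢ --a--▸ t5, --b--▸ t4, --c--▸ t4
  t4 = a.0 | 0 ⊢ --a--▸ t6
  t5 = 0 | (c.0 + b.0 + (0 + 0)) ⊢ --b--▸ t6, --c--▸ t6
  t6 = 0 | 0 ⊢ stopped
Bisimilarity quotient blocks:
  B0 = {s0}
  B1 = {s1}
  B2 = {s2}
  B3 = {s4}
  B4 = {s6, t6}
  B5 = {s5, t4}
  B6 = {s3, t2}
  B7 = {t0}
  B8 = {t1}
  B9 = {t3}
  B10 = {t5}
s0 ∈ B0, t0 ∈ B7 → different blocks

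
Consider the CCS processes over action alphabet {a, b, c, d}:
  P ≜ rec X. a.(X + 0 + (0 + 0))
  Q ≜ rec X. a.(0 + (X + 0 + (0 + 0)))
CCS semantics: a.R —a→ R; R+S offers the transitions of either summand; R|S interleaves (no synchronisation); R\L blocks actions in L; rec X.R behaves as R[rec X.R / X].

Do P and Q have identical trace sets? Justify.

traces(P) = traces(Q)

P's transition system — 2 states:
  s0 = rec X. a.(X + 0 + (0 + 0)) has moves =a=> s1
  s1 = (rec X. a.(X + 0 + (0 + 0))) + 0 + (0 + 0) has moves =a=> s1
Q's transition system — 2 states:
  t0 = rec X. a.(0 + (X + 0 + (0 + 0))) has moves =a=> t1
  t1 = 0 + ((rec X. a.(0 + (X + 0 + (0 + 0)))) + 0 + (0 + 0)) has moves =a=> t1
Coarsest stable partition (strong bisimilarity classes):
  B0 = {s0, s1, t0, t1}
s0 ∈ B0, t0 ∈ B0 → same block
Bisimilar ⇒ trace-equivalent.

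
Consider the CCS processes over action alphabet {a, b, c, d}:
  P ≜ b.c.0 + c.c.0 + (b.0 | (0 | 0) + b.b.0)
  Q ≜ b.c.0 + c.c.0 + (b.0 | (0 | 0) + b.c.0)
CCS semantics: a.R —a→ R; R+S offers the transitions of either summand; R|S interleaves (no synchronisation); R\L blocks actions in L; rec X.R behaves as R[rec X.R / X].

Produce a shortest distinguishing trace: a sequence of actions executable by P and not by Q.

LTS(P): 5 reachable states
  u0 = b.c.0 + c.c.0 + (b.0 | (0 | 0) + b.b.0) → -b-> u1, -b-> u2, -b-> u3, -c-> u3
  u1 = 0 | (0 | 0) → (no moves)
  u2 = b.0 → -b-> u4
  u3 = c.0 → -c-> u4
  u4 = 0 → (no moves)
LTS(Q): 4 reachable states
  v0 = b.c.0 + c.c.0 + (b.0 | (0 | 0) + b.c.0) → -b-> v1, -b-> v2, -c-> v2
  v1 = 0 | (0 | 0) → (no moves)
  v2 = c.0 → -c-> v3
  v3 = 0 → (no moves)
Executing bb from P (initial set {u0}):
  after b @ step 1: {u1, u2, u3}
  after b @ step 2: {u4}
  ✓ P
Executing bb from Q (initial set {v0}):
  after b @ step 1: {v1, v2}
  after b @ step 2: ∅ (Q stuck)

bb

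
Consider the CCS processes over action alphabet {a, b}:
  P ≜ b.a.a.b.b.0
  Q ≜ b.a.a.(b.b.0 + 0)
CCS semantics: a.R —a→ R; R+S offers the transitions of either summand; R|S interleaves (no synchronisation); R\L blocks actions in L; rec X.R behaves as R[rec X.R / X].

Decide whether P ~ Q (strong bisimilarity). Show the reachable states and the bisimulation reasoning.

bisimilar

LTS(P): 6 reachable states
  m0 = b.a.a.b.b.0 → —b→ m1
  m1 = a.a.b.b.0 → —a→ m2
  m2 = a.b.b.0 → —a→ m3
  m3 = b.b.0 → —b→ m4
  m4 = b.0 → —b→ m5
  m5 = 0 → deadlocked
LTS(Q): 6 reachable states
  n0 = b.a.a.(b.b.0 + 0) → —b→ n1
  n1 = a.a.(b.b.0 + 0) → —a→ n2
  n2 = a.(b.b.0 + 0) → —a→ n3
  n3 = b.b.0 + 0 → —b→ n4
  n4 = b.0 → —b→ n5
  n5 = 0 → deadlocked
Bisimilarity quotient blocks:
  B0 = {m0, n0}
  B1 = {m1, n1}
  B2 = {m2, n2}
  B3 = {m3, n3}
  B4 = {m4, n4}
  B5 = {m5, n5}
m0 ∈ B0, n0 ∈ B0 → same block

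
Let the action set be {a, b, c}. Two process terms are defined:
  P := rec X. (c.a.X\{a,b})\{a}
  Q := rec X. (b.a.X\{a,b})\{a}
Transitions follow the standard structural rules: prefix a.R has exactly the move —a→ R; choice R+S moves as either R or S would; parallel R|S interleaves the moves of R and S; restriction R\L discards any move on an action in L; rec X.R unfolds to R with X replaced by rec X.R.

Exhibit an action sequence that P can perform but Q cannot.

c

P's transition system — 2 states:
  m0 = rec X. (c.a.X\{a,b})\{a} :: --c--▸ m1
  m1 = (a.(rec X. (c.a.X\{a,b})\{a})\{a,b})\{a} :: stopped
Q's transition system — 2 states:
  n0 = rec X. (b.a.X\{a,b})\{a} :: --b--▸ n1
  n1 = (a.(rec X. (b.a.X\{a,b})\{a})\{a,b})\{a} :: stopped
Run σ = ⟨c⟩ on P: start {m0}
  [1] c ⇒ {m1}
  P completes σ.
Run σ = ⟨c⟩ on Q: start {n0}
  [1] c ⇒ no successor for Q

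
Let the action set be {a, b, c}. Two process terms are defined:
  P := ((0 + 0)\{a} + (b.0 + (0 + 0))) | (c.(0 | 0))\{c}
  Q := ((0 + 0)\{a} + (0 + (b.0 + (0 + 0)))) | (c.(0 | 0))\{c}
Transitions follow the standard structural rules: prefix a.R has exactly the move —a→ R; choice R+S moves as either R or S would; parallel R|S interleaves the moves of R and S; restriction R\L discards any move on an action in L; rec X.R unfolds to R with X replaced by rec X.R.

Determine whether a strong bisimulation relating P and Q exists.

P ~ Q

LTS(P): 2 reachable states
  s0 = ((0 + 0)\{a} + (b.0 + (0 + 0))) | (c.(0 | 0))\{c} has moves =b=> s1
  s1 = 0 | (c.(0 | 0))\{c} has moves ·
LTS(Q): 2 reachable states
  t0 = ((0 + 0)\{a} + (0 + (b.0 + (0 + 0)))) | (c.(0 | 0))\{c} has moves =b=> t1
  t1 = 0 | (c.(0 | 0))\{c} has moves ·
Coarsest stable partition (strong bisimilarity classes):
  B0 = {s0, t0}
  B1 = {s1, t1}
s0 ∈ B0, t0 ∈ B0 → same block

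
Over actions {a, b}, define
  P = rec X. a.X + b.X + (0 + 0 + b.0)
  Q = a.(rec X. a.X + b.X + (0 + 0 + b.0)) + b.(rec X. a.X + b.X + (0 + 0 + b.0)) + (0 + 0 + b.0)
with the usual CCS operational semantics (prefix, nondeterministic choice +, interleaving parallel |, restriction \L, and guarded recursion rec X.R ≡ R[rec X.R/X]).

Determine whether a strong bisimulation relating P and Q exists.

bisimilar

LTS(P): 2 reachable states
  m0 = rec X. a.X + b.X + (0 + 0 + b.0) ⊢ --a--▸ m0, --b--▸ m0, --b--▸ m1
  m1 = 0 ⊢ stopped
LTS(Q): 3 reachable states
  n0 = a.(rec X. a.X + b.X + (0 + 0 + b.0)) + b.(rec X. a.X + b.X + (0 + 0 + b.0)) + (0 + 0 + b.0) ⊢ --a--▸ n1, --b--▸ n1, --b--▸ n2
  n1 = rec X. a.X + b.X + (0 + 0 + b.0) ⊢ --a--▸ n1, --b--▸ n1, --b--▸ n2
  n2 = 0 ⊢ stopped
Bisimilarity quotient blocks:
  B0 = {m0, n0, n1}
  B1 = {m1, n2}
m0 ∈ B0, n0 ∈ B0 → same block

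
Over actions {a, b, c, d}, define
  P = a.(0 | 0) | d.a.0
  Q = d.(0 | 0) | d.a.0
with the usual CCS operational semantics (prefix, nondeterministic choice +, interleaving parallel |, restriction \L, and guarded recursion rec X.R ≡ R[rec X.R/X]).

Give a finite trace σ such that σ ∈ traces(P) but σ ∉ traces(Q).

a

LTS(P): 6 reachable states
  u0 = a.(0 | 0) | d.a.0 → =a=> u1, =d=> u2
  u1 = 0 | 0 | d.a.0 → =d=> u3
  u2 = a.(0 | 0) | a.0 → =a=> u3, =a=> u4
  u3 = 0 | 0 | a.0 → =a=> u5
  u4 = a.(0 | 0) | 0 → =a=> u5
  u5 = 0 | 0 | 0 → stopped
LTS(Q): 6 reachable states
  v0 = d.(0 | 0) | d.a.0 → =d=> v1, =d=> v2
  v1 = 0 | 0 | d.a.0 → =d=> v3
  v2 = d.(0 | 0) | a.0 → =a=> v4, =d=> v3
  v3 = 0 | 0 | a.0 → =a=> v5
  v4 = d.(0 | 0) | 0 → =d=> v5
  v5 = 0 | 0 | 0 → stopped
Run σ = ⟨a⟩ on P: start {u0}
  [1] a ⇒ {u1}
  ✓ P
Run σ = ⟨a⟩ on Q: start {v0}
  [1] a ⇒ ∅ (Q stuck)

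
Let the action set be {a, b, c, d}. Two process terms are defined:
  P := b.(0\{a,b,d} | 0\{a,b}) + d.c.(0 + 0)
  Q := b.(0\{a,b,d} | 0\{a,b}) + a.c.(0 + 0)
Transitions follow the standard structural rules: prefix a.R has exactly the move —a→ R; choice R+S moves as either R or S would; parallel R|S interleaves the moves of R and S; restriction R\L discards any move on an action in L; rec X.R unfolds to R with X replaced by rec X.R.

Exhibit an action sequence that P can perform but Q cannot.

d

LTS(P): 4 reachable states
  p0 = b.(0\{a,b,d} | 0\{a,b}) + d.c.(0 + 0) has moves =b=> p1, =d=> p2
  p1 = 0\{a,b,d} | 0\{a,b} has moves ∅
  p2 = c.(0 + 0) has moves =c=> p3
  p3 = 0 + 0 has moves ∅
LTS(Q): 4 reachable states
  q0 = b.(0\{a,b,d} | 0\{a,b}) + a.c.(0 + 0) has moves =a=> q1, =b=> q2
  q1 = c.(0 + 0) has moves =c=> q3
  q2 = 0\{a,b,d} | 0\{a,b} has moves ∅
  q3 = 0 + 0 has moves ∅
Run σ = ⟨d⟩ on P: start {p0}
  after d @ step 1: {p2}
  ✓ P
Run σ = ⟨d⟩ on Q: start {q0}
  after d @ step 1: no successor for Q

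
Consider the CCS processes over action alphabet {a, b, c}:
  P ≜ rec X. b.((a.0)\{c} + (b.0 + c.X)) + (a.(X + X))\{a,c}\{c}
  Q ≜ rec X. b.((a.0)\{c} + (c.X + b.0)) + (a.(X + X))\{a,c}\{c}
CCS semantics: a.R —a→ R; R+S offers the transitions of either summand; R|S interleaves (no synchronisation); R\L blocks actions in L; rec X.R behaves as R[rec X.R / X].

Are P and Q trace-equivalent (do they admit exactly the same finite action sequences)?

Reachable graph of P (4 states):
  m0 = rec X. b.((a.0)\{c} + (b.0 + c.X)) + (a.(X + X))\{a,c}\{c} ⊢ -b-> m1
  m1 = (a.0)\{c} + (b.0 + c.(rec X. b.((a.0)\{c} + (b.0 + c.X)) + (a.(X + X))\{a,c}\{c})) ⊢ -a-> m2, -b-> m3, -c-> m0
  m2 = 0\{c} ⊢ (no moves)
  m3 = 0 ⊢ (no moves)
Reachable graph of Q (4 states):
  n0 = rec X. b.((a.0)\{c} + (c.X + b.0)) + (a.(X + X))\{a,c}\{c} ⊢ -b-> n1
  n1 = (a.0)\{c} + (c.(rec X. b.((a.0)\{c} + (c.X + b.0)) + (a.(X + X))\{a,c}\{c}) + b.0) ⊢ -a-> n2, -b-> n3, -c-> n0
  n2 = 0\{c} ⊢ (no moves)
  n3 = 0 ⊢ (no moves)
Partition-refinement fixed point:
  B0 = {m0, n0}
  B1 = {m1, n1}
  B2 = {m2, m3, n2, n3}
m0 ∈ B0, n0 ∈ B0 → same block
Bisimilar ⇒ trace-equivalent.

YES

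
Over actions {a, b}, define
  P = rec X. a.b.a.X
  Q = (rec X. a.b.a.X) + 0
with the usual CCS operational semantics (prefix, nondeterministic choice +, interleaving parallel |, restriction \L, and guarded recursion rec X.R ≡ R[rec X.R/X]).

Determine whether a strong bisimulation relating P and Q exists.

P's transition system — 3 states:
  s0 = rec X. a.b.a.X :: --a--▸ s1
  s1 = b.a.(rec X. a.b.a.X) :: --b--▸ s2
  s2 = a.(rec X. a.b.a.X) :: --a--▸ s0
Q's transition system — 4 states:
  t0 = (rec X. a.b.a.X) + 0 :: --a--▸ t1
  t1 = b.a.(rec X. a.b.a.X) :: --b--▸ t2
  t2 = a.(rec X. a.b.a.X) :: --a--▸ t3
  t3 = rec X. a.b.a.X :: --a--▸ t1
Partition-refinement fixed point:
  B0 = {s0, t0, t3}
  B1 = {s1, t1}
  B2 = {s2, t2}
s0 ∈ B0, t0 ∈ B0 → same block

bisimilar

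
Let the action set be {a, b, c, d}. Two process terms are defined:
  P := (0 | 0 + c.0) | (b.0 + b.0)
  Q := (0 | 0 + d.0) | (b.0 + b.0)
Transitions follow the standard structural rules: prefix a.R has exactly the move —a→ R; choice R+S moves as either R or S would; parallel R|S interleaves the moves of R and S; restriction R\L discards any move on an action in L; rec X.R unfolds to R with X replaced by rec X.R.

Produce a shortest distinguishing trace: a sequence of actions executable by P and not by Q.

LTS(P): 4 reachable states
  p0 = (0 | 0 + c.0) | (b.0 + b.0) has moves --b--▸ p1, --c--▸ p2
  p1 = (0 | 0 + c.0) | 0 has moves --c--▸ p3
  p2 = 0 | (b.0 + b.0) has moves --b--▸ p3
  p3 = 0 | 0 has moves ∅
LTS(Q): 4 reachable states
  q0 = (0 | 0 + d.0) | (b.0 + b.0) has moves --b--▸ q1, --d--▸ q2
  q1 = (0 | 0 + d.0) | 0 has moves --d--▸ q3
  q2 = 0 | (b.0 + b.0) has moves --b--▸ q3
  q3 = 0 | 0 has moves ∅
Run σ = ⟨c⟩ on P: start {p0}
  step 1 (c): {p2}
  P completes σ.
Run σ = ⟨c⟩ on Q: start {q0}
  step 1 (c): ∅ (Q stuck)

c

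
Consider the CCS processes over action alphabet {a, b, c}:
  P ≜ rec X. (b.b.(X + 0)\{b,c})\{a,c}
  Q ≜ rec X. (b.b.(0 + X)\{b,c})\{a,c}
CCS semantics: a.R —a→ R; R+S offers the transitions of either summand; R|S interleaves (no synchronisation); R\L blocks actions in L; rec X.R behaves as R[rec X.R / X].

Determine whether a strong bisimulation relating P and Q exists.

P ~ Q

LTS(P): 3 reachable states
  p0 = rec X. (b.b.(X + 0)\{b,c})\{a,c} → --b--▸ p1
  p1 = (b.((rec X. (b.b.(X + 0)\{b,c})\{a,c}) + 0)\{b,c})\{a,c} → --b--▸ p2
  p2 = ((rec X. (b.b.(X + 0)\{b,c})\{a,c}) + 0)\{b,c}\{a,c} → ∅
LTS(Q): 3 reachable states
  q0 = rec X. (b.b.(0 + X)\{b,c})\{a,c} → --b--▸ q1
  q1 = (b.(0 + (rec X. (b.b.(0 + X)\{b,c})\{a,c}))\{b,c})\{a,c} → --b--▸ q2
  q2 = (0 + (rec X. (b.b.(0 + X)\{b,c})\{a,c}))\{b,c}\{a,c} → ∅
Bisimilarity quotient blocks:
  B0 = {p0, q0}
  B1 = {p1, q1}
  B2 = {p2, q2}
p0 ∈ B0, q0 ∈ B0 → same block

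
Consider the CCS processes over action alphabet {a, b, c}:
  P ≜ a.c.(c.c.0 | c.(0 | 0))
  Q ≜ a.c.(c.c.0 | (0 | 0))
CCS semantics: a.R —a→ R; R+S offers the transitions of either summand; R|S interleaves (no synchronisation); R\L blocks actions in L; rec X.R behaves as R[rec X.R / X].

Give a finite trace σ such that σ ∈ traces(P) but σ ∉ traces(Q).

Reachable graph of P (8 states):
  s0 = a.c.(c.c.0 | c.(0 | 0)) :: —a→ s1
  s1 = c.(c.c.0 | c.(0 | 0)) :: —c→ s2
  s2 = c.c.0 | c.(0 | 0) :: —c→ s3, —c→ s4
  s3 = c.0 | c.(0 | 0) :: —c→ s5, —c→ s6
  s4 = c.c.0 | (0 | 0) :: —c→ s6
  s5 = 0 | c.(0 | 0) :: —c→ s7
  s6 = c.0 | (0 | 0) :: —c→ s7
  s7 = 0 | (0 | 0) :: ∅
Reachable graph of Q (5 states):
  t0 = a.c.(c.c.0 | (0 | 0)) :: —a→ t1
  t1 = c.(c.c.0 | (0 | 0)) :: —c→ t2
  t2 = c.c.0 | (0 | 0) :: —c→ t3
  t3 = c.0 | (0 | 0) :: —c→ t4
  t4 = 0 | (0 | 0) :: ∅
Executing acccc from P (initial set {s0}):
  [1] a ⇒ {s1}
  [2] c ⇒ {s2}
  [3] c ⇒ {s3, s4}
  [4] c ⇒ {s5, s6}
  [5] c ⇒ {s7}
  ✓ P
Executing acccc from Q (initial set {t0}):
  [1] a ⇒ {t1}
  [2] c ⇒ {t2}
  [3] c ⇒ {t3}
  [4] c ⇒ {t4}
  [5] c ⇒ ∅ (Q stuck)

acccc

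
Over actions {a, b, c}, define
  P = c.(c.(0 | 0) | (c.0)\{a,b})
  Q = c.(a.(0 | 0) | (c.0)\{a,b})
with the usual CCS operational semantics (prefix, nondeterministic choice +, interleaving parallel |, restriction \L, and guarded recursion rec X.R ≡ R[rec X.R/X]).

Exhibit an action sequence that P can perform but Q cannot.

Reachable graph of P (5 states):
  s0 = c.(c.(0 | 0) | (c.0)\{a,b}) → --c--▸ s1
  s1 = c.(0 | 0) | (c.0)\{a,b} → --c--▸ s2, --c--▸ s3
  s2 = 0 | 0 | (c.0)\{a,b} → --c--▸ s4
  s3 = c.(0 | 0) | 0\{a,b} → --c--▸ s4
  s4 = 0 | 0 | 0\{a,b} → ·
Reachable graph of Q (5 states):
  t0 = c.(a.(0 | 0) | (c.0)\{a,b}) → --c--▸ t1
  t1 = a.(0 | 0) | (c.0)\{a,b} → --a--▸ t2, --c--▸ t3
  t2 = 0 | 0 | (c.0)\{a,b} → --c--▸ t4
  t3 = a.(0 | 0) | 0\{a,b} → --a--▸ t4
  t4 = 0 | 0 | 0\{a,b} → ·
Run σ = ⟨ccc⟩ on P: start {s0}
  after c @ step 1: {s1}
  after c @ step 2: {s2, s3}
  after c @ step 3: {s4}
  — P admits the full trace.
Run σ = ⟨ccc⟩ on Q: start {t0}
  after c @ step 1: {t1}
  after c @ step 2: {t3}
  after c @ step 3: ∅ (Q stuck)

ccc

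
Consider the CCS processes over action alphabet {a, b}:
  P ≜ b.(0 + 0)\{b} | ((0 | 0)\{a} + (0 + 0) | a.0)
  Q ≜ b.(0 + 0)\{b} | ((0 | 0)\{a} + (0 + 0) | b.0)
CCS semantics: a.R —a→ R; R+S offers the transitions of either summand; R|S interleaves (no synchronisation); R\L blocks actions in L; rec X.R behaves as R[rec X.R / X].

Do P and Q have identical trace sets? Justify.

Reachable graph of P (4 states):
  m0 = b.(0 + 0)\{b} | ((0 | 0)\{a} + (0 + 0) | a.0) ⊢ -a-> m1, -b-> m2
  m1 = b.(0 + 0)\{b} | ((0 + 0) | 0) ⊢ -b-> m3
  m2 = (0 + 0)\{b} | ((0 | 0)\{a} + (0 + 0) | a.0) ⊢ -a-> m3
  m3 = (0 + 0)\{b} | ((0 + 0) | 0) ⊢ ∅
Reachable graph of Q (4 states):
  n0 = b.(0 + 0)\{b} | ((0 | 0)\{a} + (0 + 0) | b.0) ⊢ -b-> n1, -b-> n2
  n1 = (0 + 0)\{b} | ((0 | 0)\{a} + (0 + 0) | b.0) ⊢ -b-> n3
  n2 = b.(0 + 0)\{b} | ((0 + 0) | 0) ⊢ -b-> n3
  n3 = (0 + 0)\{b} | ((0 + 0) | 0) ⊢ ∅
Trace ⟨a⟩ through P, begin at {m0}:
  step 1 (a): {m1}
  P completes σ.
Trace ⟨a⟩ through Q, begin at {n0}:
  step 1 (a): ∅  — Q cannot continue

traces(P) ≠ traces(Q) — witness ⟨a⟩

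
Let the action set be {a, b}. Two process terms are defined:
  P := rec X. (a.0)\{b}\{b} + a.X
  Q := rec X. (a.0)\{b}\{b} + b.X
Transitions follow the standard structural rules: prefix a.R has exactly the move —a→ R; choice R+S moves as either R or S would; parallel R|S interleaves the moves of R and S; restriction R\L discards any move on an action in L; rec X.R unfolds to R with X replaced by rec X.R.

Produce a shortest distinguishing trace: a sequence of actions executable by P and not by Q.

P's transition system — 2 states:
  s0 = rec X. (a.0)\{b}\{b} + a.X ⊢ --a--▸ s0, --a--▸ s1
  s1 = 0\{b}\{b} ⊢ deadlocked
Q's transition system — 2 states:
  t0 = rec X. (a.0)\{b}\{b} + b.X ⊢ --a--▸ t1, --b--▸ t0
  t1 = 0\{b}\{b} ⊢ deadlocked
Run σ = ⟨aa⟩ on P: start {s0}
  step 1 (a): {s0, s1}
  step 2 (a): {s0, s1}
  P completes σ.
Run σ = ⟨aa⟩ on Q: start {t0}
  step 1 (a): {t1}
  step 2 (a): ∅  — Q cannot continue

aa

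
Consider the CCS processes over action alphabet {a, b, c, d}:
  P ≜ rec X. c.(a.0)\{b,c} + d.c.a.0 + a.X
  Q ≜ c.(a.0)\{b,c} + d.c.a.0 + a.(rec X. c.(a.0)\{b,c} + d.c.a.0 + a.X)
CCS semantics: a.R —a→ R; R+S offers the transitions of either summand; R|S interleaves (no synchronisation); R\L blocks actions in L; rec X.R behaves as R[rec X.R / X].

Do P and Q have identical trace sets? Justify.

YES

P's transition system — 6 states:
  u0 = rec X. c.(a.0)\{b,c} + d.c.a.0 + a.X → -a-> u0, -c-> u1, -d-> u2
  u1 = (a.0)\{b,c} → -a-> u3
  u2 = c.a.0 → -c-> u4
  u3 = 0\{b,c} → stopped
  u4 = a.0 → -a-> u5
  u5 = 0 → stopped
Q's transition system — 7 states:
  v0 = c.(a.0)\{b,c} + d.c.a.0 + a.(rec X. c.(a.0)\{b,c} + d.c.a.0 + a.X) → -a-> v1, -c-> v2, -d-> v3
  v1 = rec X. c.(a.0)\{b,c} + d.c.a.0 + a.X → -a-> v1, -c-> v2, -d-> v3
  v2 = (a.0)\{b,c} → -a-> v4
  v3 = c.a.0 → -c-> v5
  v4 = 0\{b,c} → stopped
  v5 = a.0 → -a-> v6
  v6 = 0 → stopped
Bisimilarity quotient blocks:
  B0 = {u0, v0, v1}
  B1 = {u1, u4, v2, v5}
  B2 = {u3, u5, v4, v6}
  B3 = {u2, v3}
u0 ∈ B0, v0 ∈ B0 → same block
Bisimilar ⇒ trace-equivalent.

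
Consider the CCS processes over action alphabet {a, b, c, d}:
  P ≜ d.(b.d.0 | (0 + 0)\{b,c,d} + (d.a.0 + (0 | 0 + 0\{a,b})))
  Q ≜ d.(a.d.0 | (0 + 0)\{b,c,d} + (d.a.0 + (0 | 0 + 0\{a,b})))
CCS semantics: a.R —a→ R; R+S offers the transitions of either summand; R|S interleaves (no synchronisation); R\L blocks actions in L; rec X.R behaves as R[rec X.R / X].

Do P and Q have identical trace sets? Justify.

trace-distinct — witness ⟨db⟩

LTS(P): 6 reachable states
  m0 = d.(b.d.0 | (0 + 0)\{b,c,d} + (d.a.0 + (0 | 0 + 0\{a,b}))) has moves --d--▸ m1
  m1 = b.d.0 | (0 + 0)\{b,c,d} + (d.a.0 + (0 | 0 + 0\{a,b})) has moves --b--▸ m2, --d--▸ m3
  m2 = d.0 | (0 + 0)\{b,c,d} has moves --d--▸ m4
  m3 = a.0 has moves --a--▸ m5
  m4 = 0 | (0 + 0)\{b,c,d} has moves ∅
  m5 = 0 has moves ∅
LTS(Q): 6 reachable states
  n0 = d.(a.d.0 | (0 + 0)\{b,c,d} + (d.a.0 + (0 | 0 + 0\{a,b}))) has moves --d--▸ n1
  n1 = a.d.0 | (0 + 0)\{b,c,d} + (d.a.0 + (0 | 0 + 0\{a,b})) has moves --a--▸ n2, --d--▸ n3
  n2 = d.0 | (0 + 0)\{b,c,d} has moves --d--▸ n4
  n3 = a.0 has moves --a--▸ n5
  n4 = 0 | (0 + 0)\{b,c,d} has moves ∅
  n5 = 0 has moves ∅
Trace ⟨db⟩ through P, begin at {m0}:
  step 1 (d): {m1}
  step 2 (b): {m2}
  ✓ P
Trace ⟨db⟩ through Q, begin at {n0}:
  step 1 (d): {n1}
  step 2 (b): no successor for Q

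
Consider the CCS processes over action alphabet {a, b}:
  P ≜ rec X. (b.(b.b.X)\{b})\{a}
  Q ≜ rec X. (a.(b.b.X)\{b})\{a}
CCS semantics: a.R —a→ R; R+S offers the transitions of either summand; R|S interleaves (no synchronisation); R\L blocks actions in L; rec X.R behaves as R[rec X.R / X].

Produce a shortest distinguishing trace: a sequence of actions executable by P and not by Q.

P's transition system — 2 states:
  u0 = rec X. (b.(b.b.X)\{b})\{a} | —b→ u1
  u1 = (b.b.(rec X. (b.(b.b.X)\{b})\{a}))\{b}\{a} | ∅
Q's transition system — 1 states:
  v0 = rec X. (a.(b.b.X)\{b})\{a} | ∅
Trace ⟨b⟩ through P, begin at {u0}:
  step 1 (b): {u1}
  P completes σ.
Trace ⟨b⟩ through Q, begin at {v0}:
  step 1 (b): ∅ (Q stuck)

b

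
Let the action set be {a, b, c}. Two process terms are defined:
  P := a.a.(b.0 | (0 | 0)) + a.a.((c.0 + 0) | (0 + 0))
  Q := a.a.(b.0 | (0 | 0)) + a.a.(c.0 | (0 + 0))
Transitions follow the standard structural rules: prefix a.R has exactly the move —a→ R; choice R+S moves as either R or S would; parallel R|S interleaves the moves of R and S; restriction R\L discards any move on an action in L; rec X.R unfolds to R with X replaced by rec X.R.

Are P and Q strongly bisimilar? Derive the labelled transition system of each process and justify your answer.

bisimilar

Reachable graph of P (7 states):
  p0 = a.a.(b.0 | (0 | 0)) + a.a.((c.0 + 0) | (0 + 0)) | —a→ p1, —a→ p2
  p1 = a.((c.0 + 0) | (0 + 0)) | —a→ p3
  p2 = a.(b.0 | (0 | 0)) | —a→ p4
  p3 = (c.0 + 0) | (0 + 0) | —c→ p5
  p4 = b.0 | (0 | 0) | —b→ p6
  p5 = 0 | (0 + 0) | ·
  p6 = 0 | (0 | 0) | ·
Reachable graph of Q (7 states):
  q0 = a.a.(b.0 | (0 | 0)) + a.a.(c.0 | (0 + 0)) | —a→ q1, —a→ q2
  q1 = a.(b.0 | (0 | 0)) | —a→ q3
  q2 = a.(c.0 | (0 + 0)) | —a→ q4
  q3 = b.0 | (0 | 0) | —b→ q5
  q4 = c.0 | (0 + 0) | —c→ q6
  q5 = 0 | (0 | 0) | ·
  q6 = 0 | (0 + 0) | ·
Partition-refinement fixed point:
  B0 = {p0, q0}
  B1 = {p2, q1}
  B2 = {p4, q3}
  B3 = {p5, p6, q5, q6}
  B4 = {p1, q2}
  B5 = {p3, q4}
p0 ∈ B0, q0 ∈ B0 → same block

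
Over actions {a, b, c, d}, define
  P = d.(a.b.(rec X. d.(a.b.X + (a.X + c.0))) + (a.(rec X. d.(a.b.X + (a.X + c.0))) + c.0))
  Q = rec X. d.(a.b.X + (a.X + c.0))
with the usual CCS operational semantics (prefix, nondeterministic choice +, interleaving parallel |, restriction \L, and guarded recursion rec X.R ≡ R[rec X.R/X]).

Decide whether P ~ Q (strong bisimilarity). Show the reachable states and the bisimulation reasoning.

Reachable graph of P (5 states):
  m0 = d.(a.b.(rec X. d.(a.b.X + (a.X + c.0))) + (a.(rec X. d.(a.b.X + (a.X + c.0))) + c.0)) has moves --d--▸ m1
  m1 = a.b.(rec X. d.(a.b.X + (a.X + c.0))) + (a.(rec X. d.(a.b.X + (a.X + c.0))) + c.0) has moves --a--▸ m2, --a--▸ m3, --c--▸ m4
  m2 = b.(rec X. d.(a.b.X + (a.X + c.0))) has moves --b--▸ m3
  m3 = rec X. d.(a.b.X + (a.X + c.0)) has moves --d--▸ m1
  m4 = 0 has moves (no moves)
Reachable graph of Q (4 states):
  n0 = rec X. d.(a.b.X + (a.X + c.0)) has moves --d--▸ n1
  n1 = a.b.(rec X. d.(a.b.X + (a.X + c.0))) + (a.(rec X. d.(a.b.X + (a.X + c.0))) + c.0) has moves --a--▸ n0, --a--▸ n2, --c--▸ n3
  n2 = b.(rec X. d.(a.b.X + (a.X + c.0))) has moves --b--▸ n0
  n3 = 0 has moves (no moves)
Bisimilarity quotient blocks:
  B0 = {m0, m3, n0}
  B1 = {m1, n1}
  B2 = {m2, n2}
  B3 = {m4, n3}
m0 ∈ B0, n0 ∈ B0 → same block

YES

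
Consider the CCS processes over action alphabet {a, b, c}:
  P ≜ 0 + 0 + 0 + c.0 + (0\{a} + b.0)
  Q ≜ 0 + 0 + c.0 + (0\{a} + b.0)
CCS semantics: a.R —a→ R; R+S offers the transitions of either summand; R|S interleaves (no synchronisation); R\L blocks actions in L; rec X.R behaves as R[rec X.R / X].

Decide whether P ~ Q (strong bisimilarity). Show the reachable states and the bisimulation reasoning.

LTS(P): 2 reachable states
  u0 = 0 + 0 + 0 + c.0 + (0\{a} + b.0) ⊢ =b=> u1, =c=> u1
  u1 = 0 ⊢ (no moves)
LTS(Q): 2 reachable states
  v0 = 0 + 0 + c.0 + (0\{a} + b.0) ⊢ =b=> v1, =c=> v1
  v1 = 0 ⊢ (no moves)
Coarsest stable partition (strong bisimilarity classes):
  B0 = {u0, v0}
  B1 = {u1, v1}
u0 ∈ B0, v0 ∈ B0 → same block

YES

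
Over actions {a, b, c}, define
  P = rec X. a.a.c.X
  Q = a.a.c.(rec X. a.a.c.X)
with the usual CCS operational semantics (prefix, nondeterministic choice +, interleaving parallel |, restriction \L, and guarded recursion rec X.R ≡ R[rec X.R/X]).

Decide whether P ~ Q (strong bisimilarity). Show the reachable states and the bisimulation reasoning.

bisimilar

P's transition system — 3 states:
  u0 = rec X. a.a.c.X | --a--▸ u1
  u1 = a.c.(rec X. a.a.c.X) | --a--▸ u2
  u2 = c.(rec X. a.a.c.X) | --c--▸ u0
Q's transition system — 4 states:
  v0 = a.a.c.(rec X. a.a.c.X) | --a--▸ v1
  v1 = a.c.(rec X. a.a.c.X) | --a--▸ v2
  v2 = c.(rec X. a.a.c.X) | --c--▸ v3
  v3 = rec X. a.a.c.X | --a--▸ v1
Bisimilarity quotient blocks:
  B0 = {u0, v0, v3}
  B1 = {u1, v1}
  B2 = {u2, v2}
u0 ∈ B0, v0 ∈ B0 → same block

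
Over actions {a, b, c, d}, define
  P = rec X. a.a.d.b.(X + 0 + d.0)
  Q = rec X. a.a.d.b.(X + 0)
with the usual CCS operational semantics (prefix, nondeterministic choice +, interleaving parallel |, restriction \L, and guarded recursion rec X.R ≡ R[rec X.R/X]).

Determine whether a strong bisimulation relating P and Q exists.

not bisimilar

Reachable graph of P (6 states):
  m0 = rec X. a.a.d.b.(X + 0 + d.0) | --a--▸ m1
  m1 = a.d.b.((rec X. a.a.d.b.(X + 0 + d.0)) + 0 + d.0) | --a--▸ m2
  m2 = d.b.((rec X. a.a.d.b.(X + 0 + d.0)) + 0 + d.0) | --d--▸ m3
  m3 = b.((rec X. a.a.d.b.(X + 0 + d.0)) + 0 + d.0) | --b--▸ m4
  m4 = (rec X. a.a.d.b.(X + 0 + d.0)) + 0 + d.0 | --a--▸ m1, --d--▸ m5
  m5 = 0 | ∅
Reachable graph of Q (5 states):
  n0 = rec X. a.a.d.b.(X + 0) | --a--▸ n1
  n1 = a.d.b.((rec X. a.a.d.b.(X + 0)) + 0) | --a--▸ n2
  n2 = d.b.((rec X. a.a.d.b.(X + 0)) + 0) | --d--▸ n3
  n3 = b.((rec X. a.a.d.b.(X + 0)) + 0) | --b--▸ n4
  n4 = (rec X. a.a.d.b.(X + 0)) + 0 | --a--▸ n1
Coarsest stable partition (strong bisimilarity classes):
  B0 = {m0}
  B1 = {m1}
  B2 = {m2}
  B3 = {m3}
  B4 = {m4}
  B5 = {m5}
  B6 = {n0, n4}
  B7 = {n1}
  B8 = {n2}
  B9 = {n3}
m0 ∈ B0, n0 ∈ B6 → different blocks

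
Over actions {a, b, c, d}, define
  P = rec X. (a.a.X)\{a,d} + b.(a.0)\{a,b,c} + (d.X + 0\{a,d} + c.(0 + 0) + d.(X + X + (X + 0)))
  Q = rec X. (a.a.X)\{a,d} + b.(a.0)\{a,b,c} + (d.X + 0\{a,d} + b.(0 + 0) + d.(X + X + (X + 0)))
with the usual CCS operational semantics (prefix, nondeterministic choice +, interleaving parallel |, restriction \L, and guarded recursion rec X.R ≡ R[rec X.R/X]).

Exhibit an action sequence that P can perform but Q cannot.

c

LTS(P): 4 reachable states
  u0 = rec X. (a.a.X)\{a,d} + b.(a.0)\{a,b,c} + (d.X + 0\{a,d} + c.(0 + 0) + d.(X + X + (X + 0))) → —b→ u1, —c→ u2, —d→ u0, —d→ u3
  u1 = (a.0)\{a,b,c} → stopped
  u2 = 0 + 0 → stopped
  u3 = (rec X. (a.a.X)\{a,d} + b.(a.0)\{a,b,c} + (d.X + 0\{a,d} + c.(0 + 0) + d.(X + X + (X + 0)))) + (rec X. (a.a.X)\{a,d} + b.(a.0)\{a,b,c} + (d.X + 0\{a,d} + c.(0 + 0) + d.(X + X + (X + 0)))) + ((rec X. (a.a.X)\{a,d} + b.(a.0)\{a,b,c} + (d.X + 0\{a,d} + c.(0 + 0) + d.(X + X + (X + 0)))) + 0) → —b→ u1, —c→ u2, —d→ u0, —d→ u3
LTS(Q): 4 reachable states
  v0 = rec X. (a.a.X)\{a,d} + b.(a.0)\{a,b,c} + (d.X + 0\{a,d} + b.(0 + 0) + d.(X + X + (X + 0))) → —b→ v1, —b→ v2, —d→ v0, —d→ v3
  v1 = (a.0)\{a,b,c} → stopped
  v2 = 0 + 0 → stopped
  v3 = (rec X. (a.a.X)\{a,d} + b.(a.0)\{a,b,c} + (d.X + 0\{a,d} + b.(0 + 0) + d.(X + X + (X + 0)))) + (rec X. (a.a.X)\{a,d} + b.(a.0)\{a,b,c} + (d.X + 0\{a,d} + b.(0 + 0) + d.(X + X + (X + 0)))) + ((rec X. (a.a.X)\{a,d} + b.(a.0)\{a,b,c} + (d.X + 0\{a,d} + b.(0 + 0) + d.(X + X + (X + 0)))) + 0) → —b→ v1, —b→ v2, —d→ v0, —d→ v3
Executing c from P (initial set {u0}):
  step 1 (c): {u2}
  — P admits the full trace.
Executing c from Q (initial set {v0}):
  step 1 (c): ∅  — Q cannot continue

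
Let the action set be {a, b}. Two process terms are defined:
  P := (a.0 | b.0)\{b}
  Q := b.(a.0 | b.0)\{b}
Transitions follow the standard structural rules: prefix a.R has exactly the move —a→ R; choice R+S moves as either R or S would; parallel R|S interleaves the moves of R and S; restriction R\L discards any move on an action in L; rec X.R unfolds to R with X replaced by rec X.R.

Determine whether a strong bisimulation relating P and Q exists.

not bisimilar

LTS(P): 2 reachable states
  u0 = (a.0 | b.0)\{b} has moves —a→ u1
  u1 = (0 | b.0)\{b} has moves ∅
LTS(Q): 3 reachable states
  v0 = b.(a.0 | b.0)\{b} has moves —b→ v1
  v1 = (a.0 | b.0)\{b} has moves —a→ v2
  v2 = (0 | b.0)\{b} has moves ∅
Partition-refinement fixed point:
  B0 = {u0, v1}
  B1 = {u1, v2}
  B2 = {v0}
u0 ∈ B0, v0 ∈ B2 → different blocks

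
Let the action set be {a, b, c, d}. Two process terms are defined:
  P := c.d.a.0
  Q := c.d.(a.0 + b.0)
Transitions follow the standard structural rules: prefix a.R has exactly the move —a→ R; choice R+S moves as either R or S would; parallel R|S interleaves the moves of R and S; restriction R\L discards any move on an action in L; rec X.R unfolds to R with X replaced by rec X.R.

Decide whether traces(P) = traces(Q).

P's transition system — 4 states:
  s0 = c.d.a.0 | =c=> s1
  s1 = d.a.0 | =d=> s2
  s2 = a.0 | =a=> s3
  s3 = 0 | (no moves)
Q's transition system — 4 states:
  t0 = c.d.(a.0 + b.0) | =c=> t1
  t1 = d.(a.0 + b.0) | =d=> t2
  t2 = a.0 + b.0 | =a=> t3, =b=> t3
  t3 = 0 | (no moves)
Run σ = ⟨cdb⟩ on Q: start {t0}
  [1] c ⇒ {t1}
  [2] d ⇒ {t2}
  [3] b ⇒ {t3}
  Q completes σ.
Run σ = ⟨cdb⟩ on P: start {s0}
  [1] c ⇒ {s1}
  [2] d ⇒ {s2}
  [3] b ⇒ ∅ (P stuck)

trace-distinct — witness ⟨cdb⟩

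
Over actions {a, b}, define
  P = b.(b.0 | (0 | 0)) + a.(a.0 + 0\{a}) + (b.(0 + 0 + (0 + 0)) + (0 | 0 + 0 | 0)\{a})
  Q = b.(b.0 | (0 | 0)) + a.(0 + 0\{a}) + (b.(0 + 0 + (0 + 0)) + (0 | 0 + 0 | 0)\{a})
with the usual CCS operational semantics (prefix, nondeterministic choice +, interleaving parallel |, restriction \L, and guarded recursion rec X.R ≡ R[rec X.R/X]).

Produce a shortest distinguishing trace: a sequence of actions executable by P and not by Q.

aa

LTS(P): 6 reachable states
  p0 = b.(b.0 | (0 | 0)) + a.(a.0 + 0\{a}) + (b.(0 + 0 + (0 + 0)) + (0 | 0 + 0 | 0)\{a}) | -a-> p1, -b-> p2, -b-> p3
  p1 = a.0 + 0\{a} | -a-> p4
  p2 = 0 + 0 + (0 + 0) | deadlocked
  p3 = b.0 | (0 | 0) | -b-> p5
  p4 = 0 | deadlocked
  p5 = 0 | (0 | 0) | deadlocked
LTS(Q): 5 reachable states
  q0 = b.(b.0 | (0 | 0)) + a.(0 + 0\{a}) + (b.(0 + 0 + (0 + 0)) + (0 | 0 + 0 | 0)\{a}) | -a-> q1, -b-> q2, -b-> q3
  q1 = 0 + 0\{a} | deadlocked
  q2 = 0 + 0 + (0 + 0) | deadlocked
  q3 = b.0 | (0 | 0) | -b-> q4
  q4 = 0 | (0 | 0) | deadlocked
Run σ = ⟨aa⟩ on P: start {p0}
  after a @ step 1: {p1}
  after a @ step 2: {p4}
  — P admits the full trace.
Run σ = ⟨aa⟩ on Q: start {q0}
  after a @ step 1: {q1}
  after a @ step 2: ∅  — Q cannot continue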